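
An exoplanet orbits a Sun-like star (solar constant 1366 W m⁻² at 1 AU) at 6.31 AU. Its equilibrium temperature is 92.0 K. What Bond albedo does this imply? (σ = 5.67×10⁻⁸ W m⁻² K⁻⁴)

Flux at 6.31 AU: S = 1366/6.31² = 34.3 W m⁻².
From T_eq⁴ = S(1−A)/(4σ): 1−A = 4σT_eq⁴/S.
1−A = 4 × 5.67×10⁻⁸ × (92.0)⁴ / 34.3 = 0.474.

A ≈ 0.53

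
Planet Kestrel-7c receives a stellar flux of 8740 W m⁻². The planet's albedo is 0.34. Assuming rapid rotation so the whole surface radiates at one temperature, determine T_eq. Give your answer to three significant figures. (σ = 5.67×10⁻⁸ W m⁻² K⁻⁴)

T_eq ≈ 399 K

Energy balance: absorbed = emitted ⇒ πR²·S(1−A) = 4πR²·σT_eq⁴, so T_eq⁴ = S(1−A)/(4σ).
T_eq = [8740 × 0.66 / (4 × 5.67×10⁻⁸)]^(1/4) = (2.54×10¹⁰)^(1/4) = 399 K.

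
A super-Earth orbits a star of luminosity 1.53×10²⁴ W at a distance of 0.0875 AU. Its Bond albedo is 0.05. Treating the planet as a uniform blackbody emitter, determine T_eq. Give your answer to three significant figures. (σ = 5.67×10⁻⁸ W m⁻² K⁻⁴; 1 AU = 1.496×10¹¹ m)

d = 0.0875 AU = 1.31×10¹⁰ m.
Flux: S = L/(4πd²) = 1.53×10²⁴/(4π×(1.31×10¹⁰)²) = 711 W m⁻².
Energy balance: absorbed = emitted ⇒ πR²·S(1−A) = 4πR²·σT_eq⁴, so T_eq⁴ = S(1−A)/(4σ).
T_eq = [711 × 0.95 / (4 × 5.67×10⁻⁸)]^(1/4) = (2.98×10⁹)^(1/4) = 234 K.

T_eq ≈ 234 K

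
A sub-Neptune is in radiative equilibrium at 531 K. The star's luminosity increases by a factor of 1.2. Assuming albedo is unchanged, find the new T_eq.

T_eq ≈ 556 K

T_eq ∝ L^(1/4) · d^(−1/2).
T′ = 531 × 1.2^(1/4) = 556 K.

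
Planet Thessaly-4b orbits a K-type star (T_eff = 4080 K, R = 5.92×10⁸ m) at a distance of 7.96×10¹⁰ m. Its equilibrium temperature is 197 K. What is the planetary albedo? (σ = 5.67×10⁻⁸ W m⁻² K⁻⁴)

A ≈ 0.61

L = 4πR_⋆²σT_⋆⁴ = 4π(5.92×10⁸)² × 5.67×10⁻⁸ × (4080)⁴ = 6.92×10²⁵ W.
S = L/(4πd²) = 869 W m⁻².
From T_eq⁴ = S(1−A)/(4σ): 1−A = 4σT_eq⁴/S.
1−A = 4 × 5.67×10⁻⁸ × (197)⁴ / 869 = 0.393.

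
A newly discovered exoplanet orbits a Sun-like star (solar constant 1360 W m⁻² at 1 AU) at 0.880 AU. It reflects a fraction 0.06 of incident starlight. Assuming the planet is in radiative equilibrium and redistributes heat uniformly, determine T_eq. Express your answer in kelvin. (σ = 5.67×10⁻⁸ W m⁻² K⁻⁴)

Flux at 0.880 AU: S = 1360/0.880² = 1760 W m⁻².
Energy balance: absorbed = emitted ⇒ πR²·S(1−A) = 4πR²·σT_eq⁴, so T_eq⁴ = S(1−A)/(4σ).
T_eq = [1760 × 0.94 / (4 × 5.67×10⁻⁸)]^(1/4) = (7.28×10⁹)^(1/4) = 292 K.

T_eq ≈ 292 K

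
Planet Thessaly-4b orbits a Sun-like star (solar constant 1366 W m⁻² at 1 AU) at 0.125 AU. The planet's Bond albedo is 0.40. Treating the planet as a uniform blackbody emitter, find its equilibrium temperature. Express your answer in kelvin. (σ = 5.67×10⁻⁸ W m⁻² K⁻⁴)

T_eq ≈ 693 K

Flux at 0.125 AU: S = 1366/0.125² = 8.74×10⁴ W m⁻².
Energy balance: absorbed = emitted ⇒ πR²·S(1−A) = 4πR²·σT_eq⁴, so T_eq⁴ = S(1−A)/(4σ).
T_eq = [8.74×10⁴ × 0.60 / (4 × 5.67×10⁻⁸)]^(1/4) = (2.31×10¹¹)^(1/4) = 693 K.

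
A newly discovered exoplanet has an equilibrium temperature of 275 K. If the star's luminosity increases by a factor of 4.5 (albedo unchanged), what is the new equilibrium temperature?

T_eq ∝ L^(1/4) · d^(−1/2).
T′ = 275 × 4.5^(1/4) = 401 K.

T_eq ≈ 401 K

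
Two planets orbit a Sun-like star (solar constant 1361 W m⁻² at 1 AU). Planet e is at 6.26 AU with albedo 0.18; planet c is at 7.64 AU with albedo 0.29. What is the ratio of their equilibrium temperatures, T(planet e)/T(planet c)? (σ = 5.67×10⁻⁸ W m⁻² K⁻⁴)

T_eq = [S₀(1−A)/(4σd²)]^(1/4), so T ∝ (1−A)^(1/4) / √d.
T₁ = [1361×0.82/(4×5.67×10⁻⁸×6.26²)]^(1/4) = 105.86 K.
T₂ = [1361×0.71/(4×5.67×10⁻⁸×7.64²)]^(1/4) = 92.43 K.

T₁/T₂ ≈ 1.145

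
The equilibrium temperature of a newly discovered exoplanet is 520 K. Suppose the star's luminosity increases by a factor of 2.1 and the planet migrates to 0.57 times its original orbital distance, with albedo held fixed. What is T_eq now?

T_eq ≈ 829 K

T_eq ∝ L^(1/4) · d^(−1/2).
T′ = 520 × 2.1^(1/4) / 0.57^(1/2) = 829 K.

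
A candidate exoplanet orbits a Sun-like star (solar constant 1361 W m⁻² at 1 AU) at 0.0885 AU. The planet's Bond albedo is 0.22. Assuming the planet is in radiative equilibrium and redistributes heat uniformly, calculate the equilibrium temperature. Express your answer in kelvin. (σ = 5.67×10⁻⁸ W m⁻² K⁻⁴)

T_eq ≈ 879 K

Flux at 0.0885 AU: S = 1361/0.0885² = 1.74×10⁵ W m⁻².
Energy balance: absorbed = emitted ⇒ πR²·S(1−A) = 4πR²·σT_eq⁴, so T_eq⁴ = S(1−A)/(4σ).
T_eq = [1.74×10⁵ × 0.78 / (4 × 5.67×10⁻⁸)]^(1/4) = (5.98×10¹¹)^(1/4) = 879 K.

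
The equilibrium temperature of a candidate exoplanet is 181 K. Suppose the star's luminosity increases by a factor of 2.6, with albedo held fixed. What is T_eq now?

T_eq ∝ L^(1/4) · d^(−1/2).
T′ = 181 × 2.6^(1/4) = 230 K.

T_eq ≈ 230 K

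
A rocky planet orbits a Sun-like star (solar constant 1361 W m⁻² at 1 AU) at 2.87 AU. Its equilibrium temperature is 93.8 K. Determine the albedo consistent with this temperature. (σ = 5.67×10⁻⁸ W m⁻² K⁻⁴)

A ≈ 0.89

Flux at 2.87 AU: S = 1361/2.87² = 165 W m⁻².
From T_eq⁴ = S(1−A)/(4σ): 1−A = 4σT_eq⁴/S.
1−A = 4 × 5.67×10⁻⁸ × (93.8)⁴ / 165 = 0.106.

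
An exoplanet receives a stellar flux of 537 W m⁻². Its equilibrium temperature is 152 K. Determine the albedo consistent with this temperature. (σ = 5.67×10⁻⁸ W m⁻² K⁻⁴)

From T_eq⁴ = S(1−A)/(4σ): 1−A = 4σT_eq⁴/S.
1−A = 4 × 5.67×10⁻⁸ × (152)⁴ / 537 = 0.225.

A ≈ 0.77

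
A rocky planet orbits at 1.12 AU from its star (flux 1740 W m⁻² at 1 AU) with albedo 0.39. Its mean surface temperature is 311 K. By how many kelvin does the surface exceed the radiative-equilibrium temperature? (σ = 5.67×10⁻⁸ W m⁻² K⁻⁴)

ΔT ≈ 63.9 K

S = 1740/1.12² = 1387 W m⁻².
T_eq = [S(1−A)/(4σ)]^(1/4) = [1387×0.61/(4×5.67×10⁻⁸)]^(1/4) = 247.1 K.
ΔT = T_surf − T_eq = 311 − 247.1.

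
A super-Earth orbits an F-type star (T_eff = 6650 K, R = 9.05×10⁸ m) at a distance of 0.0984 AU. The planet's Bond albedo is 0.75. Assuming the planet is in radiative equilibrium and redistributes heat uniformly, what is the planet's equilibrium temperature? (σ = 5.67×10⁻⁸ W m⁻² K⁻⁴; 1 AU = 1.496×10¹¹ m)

d = 0.0984 AU = 1.47×10¹⁰ m.
L = 4πR_⋆²σT_⋆⁴ = 4π(9.05×10⁸)² × 5.67×10⁻⁸ × (6650)⁴ = 1.14×10²⁷ W.
S = L/(4πd²) = 4.19×10⁵ W m⁻².
Energy balance: absorbed = emitted ⇒ πR²·S(1−A) = 4πR²·σT_eq⁴, so T_eq⁴ = S(1−A)/(4σ).
T_eq = [4.19×10⁵ × 0.25 / (4 × 5.67×10⁻⁸)]^(1/4) = (4.62×10¹¹)^(1/4) = 824 K.

T_eq ≈ 824 K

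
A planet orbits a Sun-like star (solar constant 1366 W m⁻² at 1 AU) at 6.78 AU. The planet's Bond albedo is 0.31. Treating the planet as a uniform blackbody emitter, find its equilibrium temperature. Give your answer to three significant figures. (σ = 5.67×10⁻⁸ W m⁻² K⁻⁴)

T_eq ≈ 97.5 K

Flux at 6.78 AU: S = 1366/6.78² = 29.7 W m⁻².
Energy balance: absorbed = emitted ⇒ πR²·S(1−A) = 4πR²·σT_eq⁴, so T_eq⁴ = S(1−A)/(4σ).
T_eq = [29.7 × 0.69 / (4 × 5.67×10⁻⁸)]^(1/4) = (9.04×10⁷)^(1/4) = 97.5 K.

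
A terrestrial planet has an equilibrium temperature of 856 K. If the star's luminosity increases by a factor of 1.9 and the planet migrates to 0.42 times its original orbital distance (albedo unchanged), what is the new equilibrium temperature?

T_eq ∝ L^(1/4) · d^(−1/2).
T′ = 856 × 1.9^(1/4) / 0.42^(1/2) = 1550 K.

T_eq ≈ 1550 K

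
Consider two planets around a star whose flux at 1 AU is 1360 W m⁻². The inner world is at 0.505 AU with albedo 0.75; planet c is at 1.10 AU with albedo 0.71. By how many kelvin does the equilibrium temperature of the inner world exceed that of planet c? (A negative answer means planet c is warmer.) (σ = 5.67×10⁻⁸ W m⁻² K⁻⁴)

T_eq = [S₀(1−A)/(4σd²)]^(1/4), so T ∝ (1−A)^(1/4) / √d.
T₁ = [1360×0.25/(4×5.67×10⁻⁸×0.505²)]^(1/4) = 276.89 K.
T₂ = [1360×0.29/(4×5.67×10⁻⁸×1.10²)]^(1/4) = 194.71 K.

ΔT ≈ 82.2 K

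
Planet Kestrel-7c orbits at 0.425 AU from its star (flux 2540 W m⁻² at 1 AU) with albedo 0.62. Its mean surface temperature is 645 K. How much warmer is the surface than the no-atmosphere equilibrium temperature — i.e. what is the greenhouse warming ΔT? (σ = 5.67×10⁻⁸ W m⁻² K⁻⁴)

ΔT ≈ 253.2 K

S = 2540/0.425² = 1.406×10⁴ W m⁻².
T_eq = [S(1−A)/(4σ)]^(1/4) = [1.406×10⁴×0.38/(4×5.67×10⁻⁸)]^(1/4) = 391.8 K.
ΔT = T_surf − T_eq = 645 − 391.8.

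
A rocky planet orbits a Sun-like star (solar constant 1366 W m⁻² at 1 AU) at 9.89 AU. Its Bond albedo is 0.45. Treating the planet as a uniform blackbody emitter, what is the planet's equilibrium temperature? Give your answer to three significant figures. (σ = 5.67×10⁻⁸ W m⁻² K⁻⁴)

T_eq ≈ 76.3 K

Flux at 9.89 AU: S = 1366/9.89² = 14.0 W m⁻².
Energy balance: absorbed = emitted ⇒ πR²·S(1−A) = 4πR²·σT_eq⁴, so T_eq⁴ = S(1−A)/(4σ).
T_eq = [14.0 × 0.55 / (4 × 5.67×10⁻⁸)]^(1/4) = (3.39×10⁷)^(1/4) = 76.3 K.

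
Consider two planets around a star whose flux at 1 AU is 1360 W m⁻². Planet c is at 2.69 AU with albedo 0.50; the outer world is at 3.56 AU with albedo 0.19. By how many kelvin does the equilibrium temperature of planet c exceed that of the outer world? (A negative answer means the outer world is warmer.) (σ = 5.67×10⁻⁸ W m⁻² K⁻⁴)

ΔT ≈ 2.8 K

T_eq = [S₀(1−A)/(4σd²)]^(1/4), so T ∝ (1−A)^(1/4) / √d.
T₁ = [1360×0.50/(4×5.67×10⁻⁸×2.69²)]^(1/4) = 142.67 K.
T₂ = [1360×0.81/(4×5.67×10⁻⁸×3.56²)]^(1/4) = 139.92 K.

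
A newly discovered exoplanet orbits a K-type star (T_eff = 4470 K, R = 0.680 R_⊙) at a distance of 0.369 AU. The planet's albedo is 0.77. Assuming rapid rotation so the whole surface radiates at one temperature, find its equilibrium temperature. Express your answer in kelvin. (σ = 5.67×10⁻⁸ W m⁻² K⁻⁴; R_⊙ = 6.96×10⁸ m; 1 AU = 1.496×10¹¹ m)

T_eq ≈ 203 K

R_⋆ = 0.680 × 6.96×10⁸ = 4.73×10⁸ m.
d = 0.369 AU = 5.52×10¹⁰ m.
L = 4πR_⋆²σT_⋆⁴ = 4π(4.73×10⁸)² × 5.67×10⁻⁸ × (4470)⁴ = 6.37×10²⁵ W.
S = L/(4πd²) = 1660 W m⁻².
Energy balance: absorbed = emitted ⇒ πR²·S(1−A) = 4πR²·σT_eq⁴, so T_eq⁴ = S(1−A)/(4σ).
T_eq = [1660 × 0.23 / (4 × 5.67×10⁻⁸)]^(1/4) = (1.69×10⁹)^(1/4) = 203 K.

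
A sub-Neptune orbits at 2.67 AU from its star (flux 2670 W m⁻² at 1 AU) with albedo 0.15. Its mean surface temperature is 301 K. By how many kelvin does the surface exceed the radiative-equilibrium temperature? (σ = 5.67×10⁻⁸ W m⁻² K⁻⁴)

ΔT ≈ 107.4 K

S = 2670/2.67² = 374.5 W m⁻².
T_eq = [S(1−A)/(4σ)]^(1/4) = [374.5×0.85/(4×5.67×10⁻⁸)]^(1/4) = 193.6 K.
ΔT = T_surf − T_eq = 301 − 193.6.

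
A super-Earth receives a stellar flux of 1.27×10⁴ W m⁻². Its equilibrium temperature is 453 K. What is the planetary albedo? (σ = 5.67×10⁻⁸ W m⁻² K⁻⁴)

A ≈ 0.25

From T_eq⁴ = S(1−A)/(4σ): 1−A = 4σT_eq⁴/S.
1−A = 4 × 5.67×10⁻⁸ × (453)⁴ / 1.27×10⁴ = 0.752.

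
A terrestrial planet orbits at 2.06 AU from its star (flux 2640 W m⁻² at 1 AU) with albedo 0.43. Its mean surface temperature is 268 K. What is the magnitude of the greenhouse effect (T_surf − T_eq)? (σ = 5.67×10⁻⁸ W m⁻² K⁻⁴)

S = 2640/2.06² = 622.1 W m⁻².
T_eq = [S(1−A)/(4σ)]^(1/4) = [622.1×0.57/(4×5.67×10⁻⁸)]^(1/4) = 198.8 K.
ΔT = T_surf − T_eq = 268 − 198.8.

ΔT ≈ 69.2 K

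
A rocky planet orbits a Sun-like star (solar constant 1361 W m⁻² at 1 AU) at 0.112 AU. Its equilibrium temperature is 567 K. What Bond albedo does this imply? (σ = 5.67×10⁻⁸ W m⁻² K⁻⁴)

A ≈ 0.78

Flux at 0.112 AU: S = 1361/0.112² = 1.08×10⁵ W m⁻².
From T_eq⁴ = S(1−A)/(4σ): 1−A = 4σT_eq⁴/S.
1−A = 4 × 5.67×10⁻⁸ × (567)⁴ / 1.08×10⁵ = 0.216.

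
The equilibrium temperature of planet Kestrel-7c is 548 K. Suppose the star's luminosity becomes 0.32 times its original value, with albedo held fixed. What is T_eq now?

T_eq ≈ 412 K

T_eq ∝ L^(1/4) · d^(−1/2).
T′ = 548 × 0.32^(1/4) = 412 K.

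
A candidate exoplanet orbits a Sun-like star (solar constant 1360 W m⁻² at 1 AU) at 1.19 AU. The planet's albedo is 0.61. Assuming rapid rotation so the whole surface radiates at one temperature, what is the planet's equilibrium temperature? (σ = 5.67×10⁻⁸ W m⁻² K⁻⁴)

Flux at 1.19 AU: S = 1360/1.19² = 960 W m⁻².
Energy balance: absorbed = emitted ⇒ πR²·S(1−A) = 4πR²·σT_eq⁴, so T_eq⁴ = S(1−A)/(4σ).
T_eq = [960 × 0.39 / (4 × 5.67×10⁻⁸)]^(1/4) = (1.65×10⁹)^(1/4) = 202 K.

T_eq ≈ 202 K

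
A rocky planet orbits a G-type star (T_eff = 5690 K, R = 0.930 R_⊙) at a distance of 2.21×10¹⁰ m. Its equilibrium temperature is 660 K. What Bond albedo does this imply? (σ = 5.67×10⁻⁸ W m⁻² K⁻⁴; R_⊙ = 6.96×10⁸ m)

A ≈ 0.16

R_⋆ = 0.930 × 6.96×10⁸ = 6.47×10⁸ m.
L = 4πR_⋆²σT_⋆⁴ = 4π(6.47×10⁸)² × 5.67×10⁻⁸ × (5690)⁴ = 3.13×10²⁶ W.
S = L/(4πd²) = 5.10×10⁴ W m⁻².
From T_eq⁴ = S(1−A)/(4σ): 1−A = 4σT_eq⁴/S.
1−A = 4 × 5.67×10⁻⁸ × (660)⁴ / 5.10×10⁴ = 0.844.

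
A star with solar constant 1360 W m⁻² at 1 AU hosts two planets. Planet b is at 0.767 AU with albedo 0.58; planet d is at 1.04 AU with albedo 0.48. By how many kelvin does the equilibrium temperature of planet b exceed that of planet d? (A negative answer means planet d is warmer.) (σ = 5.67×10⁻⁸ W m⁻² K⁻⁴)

T_eq = [S₀(1−A)/(4σd²)]^(1/4), so T ∝ (1−A)^(1/4) / √d.
T₁ = [1360×0.42/(4×5.67×10⁻⁸×0.767²)]^(1/4) = 255.79 K.
T₂ = [1360×0.52/(4×5.67×10⁻⁸×1.04²)]^(1/4) = 231.72 K.

ΔT ≈ 24.1 K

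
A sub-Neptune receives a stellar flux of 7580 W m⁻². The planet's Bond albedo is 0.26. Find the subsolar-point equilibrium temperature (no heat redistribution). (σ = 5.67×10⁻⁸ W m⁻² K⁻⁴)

At the subsolar point the surface absorbs S(1−A) and emits σT⁴ per unit area — no factor of 4, since only the local patch is in balance.
T = [7580 × 0.74 / 5.67×10⁻⁸]^(1/4) = (9.89×10¹⁰)^(1/4) = 561 K.

T_ss ≈ 561 K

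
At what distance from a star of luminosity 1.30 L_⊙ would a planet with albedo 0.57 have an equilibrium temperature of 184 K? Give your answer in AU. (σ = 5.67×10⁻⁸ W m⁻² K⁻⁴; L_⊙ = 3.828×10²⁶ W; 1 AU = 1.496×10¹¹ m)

d ≈ 1.71 AU

L = 1.30 × 3.828×10²⁶ = 4.98×10²⁶ W.
From T_eq⁴ = L(1−A)/(16πσd²): d = √[L(1−A)/(16πσT_eq⁴)].
d = √[4.98×10²⁶ × 0.43 / (16π × 5.67×10⁻⁸ × (184)⁴)] = 2.56×10¹¹ m = 1.71 AU.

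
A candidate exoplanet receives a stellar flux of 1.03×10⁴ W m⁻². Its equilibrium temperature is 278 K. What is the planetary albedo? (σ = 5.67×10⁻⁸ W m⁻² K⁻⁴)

A ≈ 0.87

From T_eq⁴ = S(1−A)/(4σ): 1−A = 4σT_eq⁴/S.
1−A = 4 × 5.67×10⁻⁸ × (278)⁴ / 1.03×10⁴ = 0.132.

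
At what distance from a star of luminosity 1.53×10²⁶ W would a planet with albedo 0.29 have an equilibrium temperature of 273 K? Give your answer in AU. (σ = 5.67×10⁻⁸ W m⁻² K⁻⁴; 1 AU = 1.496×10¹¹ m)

d ≈ 0.554 AU

From T_eq⁴ = L(1−A)/(16πσd²): d = √[L(1−A)/(16πσT_eq⁴)].
d = √[1.53×10²⁶ × 0.71 / (16π × 5.67×10⁻⁸ × (273)⁴)] = 8.28×10¹⁰ m = 0.554 AU.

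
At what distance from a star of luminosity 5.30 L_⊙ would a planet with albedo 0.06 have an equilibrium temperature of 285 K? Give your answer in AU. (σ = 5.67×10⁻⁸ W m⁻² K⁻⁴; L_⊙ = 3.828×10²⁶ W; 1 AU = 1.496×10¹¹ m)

L = 5.30 × 3.828×10²⁶ = 2.03×10²⁷ W.
From T_eq⁴ = L(1−A)/(16πσd²): d = √[L(1−A)/(16πσT_eq⁴)].
d = √[2.03×10²⁷ × 0.94 / (16π × 5.67×10⁻⁸ × (285)⁴)] = 3.18×10¹¹ m = 2.13 AU.

d ≈ 2.13 AU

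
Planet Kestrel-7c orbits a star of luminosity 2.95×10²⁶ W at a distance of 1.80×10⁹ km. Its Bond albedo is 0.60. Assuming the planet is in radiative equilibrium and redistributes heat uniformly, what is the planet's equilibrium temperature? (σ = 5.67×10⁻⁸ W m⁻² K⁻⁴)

T_eq ≈ 59.8 K

d = 1.80×10⁹ km = 1.80×10¹² m.
Flux: S = L/(4πd²) = 2.95×10²⁶/(4π×(1.80×10¹²)²) = 7.25 W m⁻².
Energy balance: absorbed = emitted ⇒ πR²·S(1−A) = 4πR²·σT_eq⁴, so T_eq⁴ = S(1−A)/(4σ).
T_eq = [7.25 × 0.40 / (4 × 5.67×10⁻⁸)]^(1/4) = (1.28×10⁷)^(1/4) = 59.8 K.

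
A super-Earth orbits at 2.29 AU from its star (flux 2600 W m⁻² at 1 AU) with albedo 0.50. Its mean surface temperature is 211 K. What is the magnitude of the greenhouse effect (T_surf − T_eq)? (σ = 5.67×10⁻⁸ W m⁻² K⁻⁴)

S = 2600/2.29² = 495.8 W m⁻².
T_eq = [S(1−A)/(4σ)]^(1/4) = [495.8×0.50/(4×5.67×10⁻⁸)]^(1/4) = 181.8 K.
ΔT = T_surf − T_eq = 211 − 181.8.

ΔT ≈ 29.2 K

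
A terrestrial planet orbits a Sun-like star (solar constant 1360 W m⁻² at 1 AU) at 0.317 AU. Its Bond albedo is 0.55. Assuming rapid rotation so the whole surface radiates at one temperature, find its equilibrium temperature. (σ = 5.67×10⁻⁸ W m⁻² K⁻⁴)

T_eq ≈ 405 K

Flux at 0.317 AU: S = 1360/0.317² = 1.35×10⁴ W m⁻².
Energy balance: absorbed = emitted ⇒ πR²·S(1−A) = 4πR²·σT_eq⁴, so T_eq⁴ = S(1−A)/(4σ).
T_eq = [1.35×10⁴ × 0.45 / (4 × 5.67×10⁻⁸)]^(1/4) = (2.69×10¹⁰)^(1/4) = 405 K.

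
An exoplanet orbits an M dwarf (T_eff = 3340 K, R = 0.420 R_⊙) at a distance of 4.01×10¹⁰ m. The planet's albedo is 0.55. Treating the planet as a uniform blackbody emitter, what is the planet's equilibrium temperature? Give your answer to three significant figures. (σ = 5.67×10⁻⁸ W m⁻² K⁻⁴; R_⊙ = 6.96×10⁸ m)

R_⋆ = 0.420 × 6.96×10⁸ = 2.92×10⁸ m.
L = 4πR_⋆²σT_⋆⁴ = 4π(2.92×10⁸)² × 5.67×10⁻⁸ × (3340)⁴ = 7.58×10²⁴ W.
S = L/(4πd²) = 375 W m⁻².
Energy balance: absorbed = emitted ⇒ πR²·S(1−A) = 4πR²·σT_eq⁴, so T_eq⁴ = S(1−A)/(4σ).
T_eq = [375 × 0.45 / (4 × 5.67×10⁻⁸)]^(1/4) = (7.44×10⁸)^(1/4) = 165 K.

T_eq ≈ 165 K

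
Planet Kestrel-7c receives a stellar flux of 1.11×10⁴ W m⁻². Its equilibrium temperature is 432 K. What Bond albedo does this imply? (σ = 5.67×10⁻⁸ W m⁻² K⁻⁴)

From T_eq⁴ = S(1−A)/(4σ): 1−A = 4σT_eq⁴/S.
1−A = 4 × 5.67×10⁻⁸ × (432)⁴ / 1.11×10⁴ = 0.712.

A ≈ 0.29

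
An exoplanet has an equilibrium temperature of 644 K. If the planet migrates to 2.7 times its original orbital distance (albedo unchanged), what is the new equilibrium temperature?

T_eq ≈ 392 K

T_eq ∝ L^(1/4) · d^(−1/2).
T′ = 644 / 2.7^(1/2) = 392 K.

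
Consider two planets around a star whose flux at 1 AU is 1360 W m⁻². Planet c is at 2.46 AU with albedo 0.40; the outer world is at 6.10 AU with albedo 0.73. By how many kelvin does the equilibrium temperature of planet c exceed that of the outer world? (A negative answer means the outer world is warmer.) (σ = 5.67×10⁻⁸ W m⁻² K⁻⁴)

T_eq = [S₀(1−A)/(4σd²)]^(1/4), so T ∝ (1−A)^(1/4) / √d.
T₁ = [1360×0.60/(4×5.67×10⁻⁸×2.46²)]^(1/4) = 156.15 K.
T₂ = [1360×0.27/(4×5.67×10⁻⁸×6.10²)]^(1/4) = 81.22 K.

ΔT ≈ 74.9 K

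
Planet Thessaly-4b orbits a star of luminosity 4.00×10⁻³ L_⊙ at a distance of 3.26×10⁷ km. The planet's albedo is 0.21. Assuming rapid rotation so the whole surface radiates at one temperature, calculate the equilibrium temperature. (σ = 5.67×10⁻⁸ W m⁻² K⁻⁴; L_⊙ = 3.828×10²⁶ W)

T_eq ≈ 141 K

d = 3.26×10⁷ km = 3.26×10¹⁰ m.
L = 4.00×10⁻³ × 3.828×10²⁶ = 1.53×10²⁴ W.
Flux: S = L/(4πd²) = 1.53×10²⁴/(4π×(3.26×10¹⁰)²) = 115 W m⁻².
Energy balance: absorbed = emitted ⇒ πR²·S(1−A) = 4πR²·σT_eq⁴, so T_eq⁴ = S(1−A)/(4σ).
T_eq = [115 × 0.79 / (4 × 5.67×10⁻⁸)]^(1/4) = (3.99×10⁸)^(1/4) = 141 K.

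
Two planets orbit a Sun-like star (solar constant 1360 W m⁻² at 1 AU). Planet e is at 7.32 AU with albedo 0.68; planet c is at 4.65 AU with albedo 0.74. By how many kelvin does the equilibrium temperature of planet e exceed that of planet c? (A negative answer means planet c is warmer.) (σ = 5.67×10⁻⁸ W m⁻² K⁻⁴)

T_eq = [S₀(1−A)/(4σd²)]^(1/4), so T ∝ (1−A)^(1/4) / √d.
T₁ = [1360×0.32/(4×5.67×10⁻⁸×7.32²)]^(1/4) = 77.36 K.
T₂ = [1360×0.26/(4×5.67×10⁻⁸×4.65²)]^(1/4) = 92.15 K.

ΔT ≈ -14.8 K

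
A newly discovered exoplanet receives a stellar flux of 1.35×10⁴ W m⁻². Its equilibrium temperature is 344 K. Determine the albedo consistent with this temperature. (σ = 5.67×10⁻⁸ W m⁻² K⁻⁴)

From T_eq⁴ = S(1−A)/(4σ): 1−A = 4σT_eq⁴/S.
1−A = 4 × 5.67×10⁻⁸ × (344)⁴ / 1.35×10⁴ = 0.235.

A ≈ 0.76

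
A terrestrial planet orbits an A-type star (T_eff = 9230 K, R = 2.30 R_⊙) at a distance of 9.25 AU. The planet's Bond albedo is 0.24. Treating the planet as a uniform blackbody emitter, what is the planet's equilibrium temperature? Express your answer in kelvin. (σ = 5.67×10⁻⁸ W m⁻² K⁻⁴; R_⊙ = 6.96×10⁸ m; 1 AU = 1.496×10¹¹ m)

R_⋆ = 2.30 × 6.96×10⁸ = 1.60×10⁹ m.
d = 9.25 AU = 1.38×10¹² m.
L = 4πR_⋆²σT_⋆⁴ = 4π(1.60×10⁹)² × 5.67×10⁻⁸ × (9230)⁴ = 1.33×10²⁸ W.
S = L/(4πd²) = 551 W m⁻².
Energy balance: absorbed = emitted ⇒ πR²·S(1−A) = 4πR²·σT_eq⁴, so T_eq⁴ = S(1−A)/(4σ).
T_eq = [551 × 0.76 / (4 × 5.67×10⁻⁸)]^(1/4) = (1.85×10⁹)^(1/4) = 207 K.

T_eq ≈ 207 K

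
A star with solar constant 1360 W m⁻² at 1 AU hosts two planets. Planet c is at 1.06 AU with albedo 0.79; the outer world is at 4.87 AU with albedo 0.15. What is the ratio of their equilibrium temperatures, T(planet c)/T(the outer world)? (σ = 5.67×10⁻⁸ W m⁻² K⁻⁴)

T₁/T₂ ≈ 1.511

T_eq = [S₀(1−A)/(4σd²)]^(1/4), so T ∝ (1−A)^(1/4) / √d.
T₁ = [1360×0.21/(4×5.67×10⁻⁸×1.06²)]^(1/4) = 182.97 K.
T₂ = [1360×0.85/(4×5.67×10⁻⁸×4.87²)]^(1/4) = 121.08 K.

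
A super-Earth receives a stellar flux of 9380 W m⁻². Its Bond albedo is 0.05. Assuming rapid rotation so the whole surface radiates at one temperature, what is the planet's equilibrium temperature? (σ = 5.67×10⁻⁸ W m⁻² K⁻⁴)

Energy balance: absorbed = emitted ⇒ πR²·S(1−A) = 4πR²·σT_eq⁴, so T_eq⁴ = S(1−A)/(4σ).
T_eq = [9380 × 0.95 / (4 × 5.67×10⁻⁸)]^(1/4) = (3.93×10¹⁰)^(1/4) = 445 K.

T_eq ≈ 445 K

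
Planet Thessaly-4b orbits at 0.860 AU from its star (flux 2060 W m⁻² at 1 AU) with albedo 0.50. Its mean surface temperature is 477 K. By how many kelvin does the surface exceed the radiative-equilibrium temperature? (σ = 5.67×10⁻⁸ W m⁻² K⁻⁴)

ΔT ≈ 197.1 K

S = 2060/0.860² = 2785 W m⁻².
T_eq = [S(1−A)/(4σ)]^(1/4) = [2785×0.50/(4×5.67×10⁻⁸)]^(1/4) = 279.9 K.
ΔT = T_surf − T_eq = 477 − 279.9.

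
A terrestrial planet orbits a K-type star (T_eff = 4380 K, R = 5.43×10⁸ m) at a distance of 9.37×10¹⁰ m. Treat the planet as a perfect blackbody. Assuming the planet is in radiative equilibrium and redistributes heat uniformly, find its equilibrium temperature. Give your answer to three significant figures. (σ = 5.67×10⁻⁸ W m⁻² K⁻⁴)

L = 4πR_⋆²σT_⋆⁴ = 4π(5.43×10⁸)² × 5.67×10⁻⁸ × (4380)⁴ = 7.73×10²⁵ W.
S = L/(4πd²) = 701 W m⁻².
Energy balance: absorbed = emitted ⇒ πR²·S(1−A) = 4πR²·σT_eq⁴, so T_eq⁴ = S(1−A)/(4σ).
T_eq = [701 × 1.00 / (4 × 5.67×10⁻⁸)]^(1/4) = (3.09×10⁹)^(1/4) = 236 K.

T_eq ≈ 236 K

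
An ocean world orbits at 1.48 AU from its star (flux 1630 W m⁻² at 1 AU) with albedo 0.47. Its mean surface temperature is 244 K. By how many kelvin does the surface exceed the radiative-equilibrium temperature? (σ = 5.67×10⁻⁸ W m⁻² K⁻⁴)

ΔT ≈ 39.8 K

S = 1630/1.48² = 744.2 W m⁻².
T_eq = [S(1−A)/(4σ)]^(1/4) = [744.2×0.53/(4×5.67×10⁻⁸)]^(1/4) = 204.2 K.
ΔT = T_surf − T_eq = 244 − 204.2.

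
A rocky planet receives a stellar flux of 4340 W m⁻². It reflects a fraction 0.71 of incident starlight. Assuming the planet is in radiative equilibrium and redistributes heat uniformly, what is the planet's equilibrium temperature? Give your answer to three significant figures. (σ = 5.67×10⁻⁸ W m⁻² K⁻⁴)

Energy balance: absorbed = emitted ⇒ πR²·S(1−A) = 4πR²·σT_eq⁴, so T_eq⁴ = S(1−A)/(4σ).
T_eq = [4340 × 0.29 / (4 × 5.67×10⁻⁸)]^(1/4) = (5.55×10⁹)^(1/4) = 273 K.

T_eq ≈ 273 K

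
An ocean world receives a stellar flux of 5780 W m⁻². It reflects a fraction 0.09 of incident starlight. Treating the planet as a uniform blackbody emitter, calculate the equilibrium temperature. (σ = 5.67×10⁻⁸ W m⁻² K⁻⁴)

T_eq ≈ 390 K

Energy balance: absorbed = emitted ⇒ πR²·S(1−A) = 4πR²·σT_eq⁴, so T_eq⁴ = S(1−A)/(4σ).
T_eq = [5780 × 0.91 / (4 × 5.67×10⁻⁸)]^(1/4) = (2.32×10¹⁰)^(1/4) = 390 K.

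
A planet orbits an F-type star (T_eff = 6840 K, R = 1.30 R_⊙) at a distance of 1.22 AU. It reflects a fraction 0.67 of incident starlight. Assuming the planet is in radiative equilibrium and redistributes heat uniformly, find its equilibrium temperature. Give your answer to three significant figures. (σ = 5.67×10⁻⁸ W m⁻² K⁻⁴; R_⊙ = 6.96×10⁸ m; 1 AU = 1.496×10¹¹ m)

T_eq ≈ 258 K

R_⋆ = 1.30 × 6.96×10⁸ = 9.05×10⁸ m.
d = 1.22 AU = 1.83×10¹¹ m.
L = 4πR_⋆²σT_⋆⁴ = 4π(9.05×10⁸)² × 5.67×10⁻⁸ × (6840)⁴ = 1.28×10²⁷ W.
S = L/(4πd²) = 3050 W m⁻².
Energy balance: absorbed = emitted ⇒ πR²·S(1−A) = 4πR²·σT_eq⁴, so T_eq⁴ = S(1−A)/(4σ).
T_eq = [3050 × 0.33 / (4 × 5.67×10⁻⁸)]^(1/4) = (4.44×10⁹)^(1/4) = 258 K.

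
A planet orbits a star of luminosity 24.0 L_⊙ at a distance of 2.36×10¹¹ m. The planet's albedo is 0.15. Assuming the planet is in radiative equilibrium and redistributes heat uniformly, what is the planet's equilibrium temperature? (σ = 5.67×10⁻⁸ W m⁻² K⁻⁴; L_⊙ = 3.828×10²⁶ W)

T_eq ≈ 471 K

L = 24.0 × 3.828×10²⁶ = 9.19×10²⁷ W.
Flux: S = L/(4πd²) = 9.19×10²⁷/(4π×(2.36×10¹¹)²) = 1.31×10⁴ W m⁻².
Energy balance: absorbed = emitted ⇒ πR²·S(1−A) = 4πR²·σT_eq⁴, so T_eq⁴ = S(1−A)/(4σ).
T_eq = [1.31×10⁴ × 0.85 / (4 × 5.67×10⁻⁸)]^(1/4) = (4.92×10¹⁰)^(1/4) = 471 K.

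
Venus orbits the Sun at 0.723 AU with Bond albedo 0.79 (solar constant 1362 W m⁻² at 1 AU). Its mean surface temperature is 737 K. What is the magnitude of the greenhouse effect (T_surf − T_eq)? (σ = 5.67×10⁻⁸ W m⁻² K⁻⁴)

S = 1362/0.723² = 2606 W m⁻².
T_eq = [S(1−A)/(4σ)]^(1/4) = [2606×0.21/(4×5.67×10⁻⁸)]^(1/4) = 221.6 K.
ΔT = T_surf − T_eq = 737 − 221.6.

ΔT ≈ 515.4 K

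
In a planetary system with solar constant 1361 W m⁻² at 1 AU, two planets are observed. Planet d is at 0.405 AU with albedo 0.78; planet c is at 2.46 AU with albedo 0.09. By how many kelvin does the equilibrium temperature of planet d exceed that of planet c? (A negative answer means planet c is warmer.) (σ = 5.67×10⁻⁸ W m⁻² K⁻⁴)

ΔT ≈ 126.2 K

T_eq = [S₀(1−A)/(4σd²)]^(1/4), so T ∝ (1−A)^(1/4) / √d.
T₁ = [1361×0.22/(4×5.67×10⁻⁸×0.405²)]^(1/4) = 299.52 K.
T₂ = [1361×0.91/(4×5.67×10⁻⁸×2.46²)]^(1/4) = 173.32 K.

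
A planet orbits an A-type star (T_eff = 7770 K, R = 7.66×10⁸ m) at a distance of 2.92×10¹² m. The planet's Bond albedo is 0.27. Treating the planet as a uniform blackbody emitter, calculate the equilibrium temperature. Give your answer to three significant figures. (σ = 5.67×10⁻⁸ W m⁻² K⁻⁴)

L = 4πR_⋆²σT_⋆⁴ = 4π(7.66×10⁸)² × 5.67×10⁻⁸ × (7770)⁴ = 1.52×10²⁷ W.
S = L/(4πd²) = 14.2 W m⁻².
Energy balance: absorbed = emitted ⇒ πR²·S(1−A) = 4πR²·σT_eq⁴, so T_eq⁴ = S(1−A)/(4σ).
T_eq = [14.2 × 0.73 / (4 × 5.67×10⁻⁸)]^(1/4) = (4.58×10⁷)^(1/4) = 82.3 K.

T_eq ≈ 82.3 K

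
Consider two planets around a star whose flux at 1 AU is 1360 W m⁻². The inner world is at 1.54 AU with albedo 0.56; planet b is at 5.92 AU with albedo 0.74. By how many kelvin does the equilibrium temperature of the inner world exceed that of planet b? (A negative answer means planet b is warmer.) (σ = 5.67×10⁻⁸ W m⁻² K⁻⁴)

ΔT ≈ 101.0 K

T_eq = [S₀(1−A)/(4σd²)]^(1/4), so T ∝ (1−A)^(1/4) / √d.
T₁ = [1360×0.44/(4×5.67×10⁻⁸×1.54²)]^(1/4) = 182.63 K.
T₂ = [1360×0.26/(4×5.67×10⁻⁸×5.92²)]^(1/4) = 81.67 K.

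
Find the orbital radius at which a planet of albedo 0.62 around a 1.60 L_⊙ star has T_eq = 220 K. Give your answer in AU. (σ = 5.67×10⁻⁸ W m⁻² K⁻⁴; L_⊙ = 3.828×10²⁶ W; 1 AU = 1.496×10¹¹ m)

L = 1.60 × 3.828×10²⁶ = 6.12×10²⁶ W.
From T_eq⁴ = L(1−A)/(16πσd²): d = √[L(1−A)/(16πσT_eq⁴)].
d = √[6.12×10²⁶ × 0.38 / (16π × 5.67×10⁻⁸ × (220)⁴)] = 1.87×10¹¹ m = 1.25 AU.

d ≈ 1.25 AU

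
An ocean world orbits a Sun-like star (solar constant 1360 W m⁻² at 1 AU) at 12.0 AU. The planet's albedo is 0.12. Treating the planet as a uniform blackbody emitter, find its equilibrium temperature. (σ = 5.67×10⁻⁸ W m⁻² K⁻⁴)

T_eq ≈ 77.8 K

Flux at 12.0 AU: S = 1360/12.0² = 9.44 W m⁻².
Energy balance: absorbed = emitted ⇒ πR²·S(1−A) = 4πR²·σT_eq⁴, so T_eq⁴ = S(1−A)/(4σ).
T_eq = [9.44 × 0.88 / (4 × 5.67×10⁻⁸)]^(1/4) = (3.66×10⁷)^(1/4) = 77.8 K.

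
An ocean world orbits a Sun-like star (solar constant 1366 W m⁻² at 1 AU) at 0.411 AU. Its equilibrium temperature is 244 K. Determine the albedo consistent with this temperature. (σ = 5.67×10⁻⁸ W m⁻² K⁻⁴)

A ≈ 0.90

Flux at 0.411 AU: S = 1366/0.411² = 8090 W m⁻².
From T_eq⁴ = S(1−A)/(4σ): 1−A = 4σT_eq⁴/S.
1−A = 4 × 5.67×10⁻⁸ × (244)⁴ / 8090 = 0.099.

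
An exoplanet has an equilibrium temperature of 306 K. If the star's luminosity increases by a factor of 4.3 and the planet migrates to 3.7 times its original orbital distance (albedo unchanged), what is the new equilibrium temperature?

T_eq ≈ 229 K

T_eq ∝ L^(1/4) · d^(−1/2).
T′ = 306 × 4.3^(1/4) / 3.7^(1/2) = 229 K.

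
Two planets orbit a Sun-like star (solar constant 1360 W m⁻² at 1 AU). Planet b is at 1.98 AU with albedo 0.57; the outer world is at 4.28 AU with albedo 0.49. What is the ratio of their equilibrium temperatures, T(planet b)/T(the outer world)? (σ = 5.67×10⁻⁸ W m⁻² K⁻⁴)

T₁/T₂ ≈ 1.409

T_eq = [S₀(1−A)/(4σd²)]^(1/4), so T ∝ (1−A)^(1/4) / √d.
T₁ = [1360×0.43/(4×5.67×10⁻⁸×1.98²)]^(1/4) = 160.14 K.
T₂ = [1360×0.51/(4×5.67×10⁻⁸×4.28²)]^(1/4) = 113.67 K.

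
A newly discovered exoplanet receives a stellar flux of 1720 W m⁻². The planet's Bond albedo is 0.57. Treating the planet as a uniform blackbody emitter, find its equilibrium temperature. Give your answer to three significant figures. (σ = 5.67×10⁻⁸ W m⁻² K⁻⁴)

Energy balance: absorbed = emitted ⇒ πR²·S(1−A) = 4πR²·σT_eq⁴, so T_eq⁴ = S(1−A)/(4σ).
T_eq = [1720 × 0.43 / (4 × 5.67×10⁻⁸)]^(1/4) = (3.26×10⁹)^(1/4) = 239 K.

T_eq ≈ 239 K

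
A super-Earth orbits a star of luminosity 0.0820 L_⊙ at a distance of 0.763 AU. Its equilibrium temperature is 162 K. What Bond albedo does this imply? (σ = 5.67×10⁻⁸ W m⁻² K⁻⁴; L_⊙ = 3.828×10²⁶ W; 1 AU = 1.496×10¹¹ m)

A ≈ 0.19

d = 0.763 AU = 1.14×10¹¹ m.
L = 0.0820 × 3.828×10²⁶ = 3.14×10²⁵ W.
Flux: S = L/(4πd²) = 3.14×10²⁵/(4π×(1.14×10¹¹)²) = 192 W m⁻².
From T_eq⁴ = S(1−A)/(4σ): 1−A = 4σT_eq⁴/S.
1−A = 4 × 5.67×10⁻⁸ × (162)⁴ / 192 = 0.815.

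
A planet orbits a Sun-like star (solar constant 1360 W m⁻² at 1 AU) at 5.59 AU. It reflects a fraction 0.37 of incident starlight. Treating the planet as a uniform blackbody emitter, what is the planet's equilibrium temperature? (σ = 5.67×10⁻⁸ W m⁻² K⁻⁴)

T_eq ≈ 105 K

Flux at 5.59 AU: S = 1360/5.59² = 43.5 W m⁻².
Energy balance: absorbed = emitted ⇒ πR²·S(1−A) = 4πR²·σT_eq⁴, so T_eq⁴ = S(1−A)/(4σ).
T_eq = [43.5 × 0.63 / (4 × 5.67×10⁻⁸)]^(1/4) = (1.21×10⁸)^(1/4) = 105 K.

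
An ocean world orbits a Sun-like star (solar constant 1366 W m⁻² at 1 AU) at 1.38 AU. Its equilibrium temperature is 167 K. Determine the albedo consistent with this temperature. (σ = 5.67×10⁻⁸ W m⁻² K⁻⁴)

A ≈ 0.75

Flux at 1.38 AU: S = 1366/1.38² = 717 W m⁻².
From T_eq⁴ = S(1−A)/(4σ): 1−A = 4σT_eq⁴/S.
1−A = 4 × 5.67×10⁻⁸ × (167)⁴ / 717 = 0.246.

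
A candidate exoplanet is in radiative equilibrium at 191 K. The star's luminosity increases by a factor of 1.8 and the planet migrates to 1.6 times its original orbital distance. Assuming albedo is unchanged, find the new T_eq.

T_eq ∝ L^(1/4) · d^(−1/2).
T′ = 191 × 1.8^(1/4) / 1.6^(1/2) = 175 K.

T_eq ≈ 175 K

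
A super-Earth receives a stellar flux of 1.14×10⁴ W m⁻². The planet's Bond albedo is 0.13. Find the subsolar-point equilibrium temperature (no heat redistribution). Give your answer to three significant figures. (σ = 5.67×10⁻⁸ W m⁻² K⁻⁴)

At the subsolar point the surface absorbs S(1−A) and emits σT⁴ per unit area — no factor of 4, since only the local patch is in balance.
T = [1.14×10⁴ × 0.87 / 5.67×10⁻⁸]^(1/4) = (1.75×10¹¹)^(1/4) = 647 K.

T_ss ≈ 647 K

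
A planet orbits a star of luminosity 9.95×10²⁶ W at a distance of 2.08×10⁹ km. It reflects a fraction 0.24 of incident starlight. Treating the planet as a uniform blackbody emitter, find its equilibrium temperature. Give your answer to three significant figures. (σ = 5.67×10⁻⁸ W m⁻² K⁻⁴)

T_eq ≈ 88.5 K

d = 2.08×10⁹ km = 2.08×10¹² m.
Flux: S = L/(4πd²) = 9.95×10²⁶/(4π×(2.08×10¹²)²) = 18.3 W m⁻².
Energy balance: absorbed = emitted ⇒ πR²·S(1−A) = 4πR²·σT_eq⁴, so T_eq⁴ = S(1−A)/(4σ).
T_eq = [18.3 × 0.76 / (4 × 5.67×10⁻⁸)]^(1/4) = (6.13×10⁷)^(1/4) = 88.5 K.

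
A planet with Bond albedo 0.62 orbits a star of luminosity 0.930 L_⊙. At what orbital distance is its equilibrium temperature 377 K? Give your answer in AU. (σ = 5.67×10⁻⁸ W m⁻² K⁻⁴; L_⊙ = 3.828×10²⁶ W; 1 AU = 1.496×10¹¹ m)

d ≈ 0.324 AU

L = 0.930 × 3.828×10²⁶ = 3.56×10²⁶ W.
From T_eq⁴ = L(1−A)/(16πσd²): d = √[L(1−A)/(16πσT_eq⁴)].
d = √[3.56×10²⁶ × 0.38 / (16π × 5.67×10⁻⁸ × (377)⁴)] = 4.85×10¹⁰ m = 0.324 AU.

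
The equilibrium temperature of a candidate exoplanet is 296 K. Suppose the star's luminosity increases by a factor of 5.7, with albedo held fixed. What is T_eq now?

T_eq ≈ 457 K

T_eq ∝ L^(1/4) · d^(−1/2).
T′ = 296 × 5.7^(1/4) = 457 K.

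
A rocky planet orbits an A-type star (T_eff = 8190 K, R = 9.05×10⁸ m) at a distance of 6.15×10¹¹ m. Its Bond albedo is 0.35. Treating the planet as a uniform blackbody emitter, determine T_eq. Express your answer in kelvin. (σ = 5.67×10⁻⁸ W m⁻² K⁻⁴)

L = 4πR_⋆²σT_⋆⁴ = 4π(9.05×10⁸)² × 5.67×10⁻⁸ × (8190)⁴ = 2.63×10²⁷ W.
S = L/(4πd²) = 552 W m⁻².
Energy balance: absorbed = emitted ⇒ πR²·S(1−A) = 4πR²·σT_eq⁴, so T_eq⁴ = S(1−A)/(4σ).
T_eq = [552 × 0.65 / (4 × 5.67×10⁻⁸)]^(1/4) = (1.58×10⁹)^(1/4) = 199 K.

T_eq ≈ 199 K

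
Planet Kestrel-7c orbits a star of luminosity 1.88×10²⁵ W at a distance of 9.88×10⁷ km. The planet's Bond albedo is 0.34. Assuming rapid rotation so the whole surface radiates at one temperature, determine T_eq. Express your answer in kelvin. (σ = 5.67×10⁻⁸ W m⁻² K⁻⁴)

T_eq ≈ 145 K

d = 9.88×10⁷ km = 9.88×10¹⁰ m.
Flux: S = L/(4πd²) = 1.88×10²⁵/(4π×(9.88×10¹⁰)²) = 153 W m⁻².
Energy balance: absorbed = emitted ⇒ πR²·S(1−A) = 4πR²·σT_eq⁴, so T_eq⁴ = S(1−A)/(4σ).
T_eq = [153 × 0.66 / (4 × 5.67×10⁻⁸)]^(1/4) = (4.46×10⁸)^(1/4) = 145 K.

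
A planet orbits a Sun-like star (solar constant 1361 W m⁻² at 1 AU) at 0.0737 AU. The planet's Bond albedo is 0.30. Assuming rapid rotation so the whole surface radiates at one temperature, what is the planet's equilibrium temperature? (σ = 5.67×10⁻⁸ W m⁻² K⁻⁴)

T_eq ≈ 938 K

Flux at 0.0737 AU: S = 1361/0.0737² = 2.51×10⁵ W m⁻².
Energy balance: absorbed = emitted ⇒ πR²·S(1−A) = 4πR²·σT_eq⁴, so T_eq⁴ = S(1−A)/(4σ).
T_eq = [2.51×10⁵ × 0.70 / (4 × 5.67×10⁻⁸)]^(1/4) = (7.73×10¹¹)^(1/4) = 938 K.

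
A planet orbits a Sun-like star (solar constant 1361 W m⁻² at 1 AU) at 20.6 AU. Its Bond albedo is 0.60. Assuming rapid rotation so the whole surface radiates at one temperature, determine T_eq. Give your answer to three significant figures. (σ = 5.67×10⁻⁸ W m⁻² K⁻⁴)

Flux at 20.6 AU: S = 1361/20.6² = 3.21 W m⁻².
Energy balance: absorbed = emitted ⇒ πR²·S(1−A) = 4πR²·σT_eq⁴, so T_eq⁴ = S(1−A)/(4σ).
T_eq = [3.21 × 0.40 / (4 × 5.67×10⁻⁸)]^(1/4) = (5.66×10⁶)^(1/4) = 48.8 K.

T_eq ≈ 48.8 K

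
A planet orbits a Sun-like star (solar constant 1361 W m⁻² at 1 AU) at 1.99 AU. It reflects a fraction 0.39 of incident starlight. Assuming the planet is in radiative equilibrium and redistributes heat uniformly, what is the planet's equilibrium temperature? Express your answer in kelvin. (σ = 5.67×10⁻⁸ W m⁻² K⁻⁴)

Flux at 1.99 AU: S = 1361/1.99² = 344 W m⁻².
Energy balance: absorbed = emitted ⇒ πR²·S(1−A) = 4πR²·σT_eq⁴, so T_eq⁴ = S(1−A)/(4σ).
T_eq = [344 × 0.61 / (4 × 5.67×10⁻⁸)]^(1/4) = (9.24×10⁸)^(1/4) = 174 K.

T_eq ≈ 174 K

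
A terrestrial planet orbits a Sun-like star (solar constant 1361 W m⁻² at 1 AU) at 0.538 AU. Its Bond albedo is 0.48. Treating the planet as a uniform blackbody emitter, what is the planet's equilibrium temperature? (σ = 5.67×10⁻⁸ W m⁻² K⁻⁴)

T_eq ≈ 322 K

Flux at 0.538 AU: S = 1361/0.538² = 4700 W m⁻².
Energy balance: absorbed = emitted ⇒ πR²·S(1−A) = 4πR²·σT_eq⁴, so T_eq⁴ = S(1−A)/(4σ).
T_eq = [4700 × 0.52 / (4 × 5.67×10⁻⁸)]^(1/4) = (1.08×10¹⁰)^(1/4) = 322 K.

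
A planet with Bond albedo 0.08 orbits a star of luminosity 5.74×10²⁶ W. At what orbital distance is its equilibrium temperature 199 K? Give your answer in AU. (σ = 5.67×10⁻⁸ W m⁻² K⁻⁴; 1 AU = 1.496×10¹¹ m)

d ≈ 2.30 AU

From T_eq⁴ = L(1−A)/(16πσd²): d = √[L(1−A)/(16πσT_eq⁴)].
d = √[5.74×10²⁶ × 0.92 / (16π × 5.67×10⁻⁸ × (199)⁴)] = 3.44×10¹¹ m = 2.30 AU.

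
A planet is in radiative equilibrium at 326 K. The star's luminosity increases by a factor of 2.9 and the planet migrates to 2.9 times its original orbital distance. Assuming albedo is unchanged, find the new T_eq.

T_eq ≈ 250 K

T_eq ∝ L^(1/4) · d^(−1/2).
T′ = 326 × 2.9^(1/4) / 2.9^(1/2) = 250 K.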